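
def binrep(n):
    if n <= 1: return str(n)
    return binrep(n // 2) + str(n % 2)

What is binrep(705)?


binrep(705) = binrep(352) + '1'
binrep(352) = binrep(176) + '0'
binrep(176) = binrep(88) + '0'
binrep(88) = binrep(44) + '0'
binrep(44) = binrep(22) + '0'
binrep(22) = binrep(11) + '0'
binrep(11) = binrep(5) + '1'
binrep(5) = binrep(2) + '1'
binrep(2) = binrep(1) + '0'
binrep(1) = '1'  (base case)
Concatenating: '1' + '0' + '1' + '1' + '0' + '0' + '0' + '0' + '0' + '1' = '1011000001'

1011000001


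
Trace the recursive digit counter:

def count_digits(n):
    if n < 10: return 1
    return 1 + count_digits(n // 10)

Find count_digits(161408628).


count_digits(161408628) = 1 + count_digits(16140862)
count_digits(16140862) = 1 + count_digits(1614086)
count_digits(1614086) = 1 + count_digits(161408)
count_digits(161408) = 1 + count_digits(16140)
count_digits(16140) = 1 + count_digits(1614)
count_digits(1614) = 1 + count_digits(161)
count_digits(161) = 1 + count_digits(16)
count_digits(16) = 1 + count_digits(1)
count_digits(1) = 1  (base case: 1 < 10)
Unwinding: 1 + 1 + 1 + 1 + 1 + 1 + 1 + 1 + 1 = 9

9


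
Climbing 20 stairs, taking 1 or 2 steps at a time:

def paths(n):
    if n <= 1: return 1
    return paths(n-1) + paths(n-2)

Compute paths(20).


Building up from base cases:
paths(0) = 1
paths(1) = 1
paths(2) = paths(1) + paths(0) = 1 + 1 = 2
paths(3) = paths(2) + paths(1) = 2 + 1 = 3
paths(4) = paths(3) + paths(2) = 3 + 2 = 5
paths(5) = paths(4) + paths(3) = 5 + 3 = 8
paths(6) = paths(5) + paths(4) = 8 + 5 = 13
paths(7) = paths(6) + paths(5) = 13 + 8 = 21
paths(8) = paths(7) + paths(6) = 21 + 13 = 34
paths(9) = paths(8) + paths(7) = 34 + 21 = 55
paths(10) = paths(9) + paths(8) = 55 + 34 = 89
paths(11) = paths(10) + paths(9) = 89 + 55 = 144
paths(12) = paths(11) + paths(10) = 144 + 89 = 233
paths(13) = paths(12) + paths(11) = 233 + 144 = 377
paths(14) = paths(13) + paths(12) = 377 + 233 = 610
paths(15) = paths(14) + paths(13) = 610 + 377 = 987
paths(16) = paths(15) + paths(14) = 987 + 610 = 1597
paths(17) = paths(16) + paths(15) = 1597 + 987 = 2584
paths(18) = paths(17) + paths(16) = 2584 + 1597 = 4181
paths(19) = paths(18) + paths(17) = 4181 + 2584 = 6765
paths(20) = paths(19) + paths(18) = 6765 + 4181 = 10946

10946


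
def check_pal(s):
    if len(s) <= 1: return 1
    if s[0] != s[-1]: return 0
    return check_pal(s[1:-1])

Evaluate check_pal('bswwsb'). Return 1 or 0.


check_pal('bswwsb'): s[0]='b' == s[-1]='b' -> check check_pal('swws')
check_pal('swws'): s[0]='s' == s[-1]='s' -> check check_pal('ww')
check_pal('ww'): s[0]='w' == s[-1]='w' -> check check_pal('')
check_pal(''): len <= 1 -> return 1  (base case)
Result: 1 (palindrome)

1


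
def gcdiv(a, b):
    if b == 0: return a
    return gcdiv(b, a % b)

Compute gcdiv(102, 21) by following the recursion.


gcdiv(102, 21) = gcdiv(21, 18)
gcdiv(21, 18) = gcdiv(18, 3)
gcdiv(18, 3) = gcdiv(3, 0)
gcdiv(3, 0) = 3  (base case)

3


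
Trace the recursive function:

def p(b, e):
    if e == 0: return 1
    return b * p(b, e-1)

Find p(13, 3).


p(13, 3)
= 13 * p(13, 2)
= 13 * 13 * p(13, 1)
= 13 * 13 * 13 * p(13, 0)
= 13 * 13 * 13 * 1
= 2197

2197


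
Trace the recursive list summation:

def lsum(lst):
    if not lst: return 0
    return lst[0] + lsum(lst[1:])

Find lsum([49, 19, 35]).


lsum([49, 19, 35]) = 49 + lsum([19, 35])
lsum([19, 35]) = 19 + lsum([35])
lsum([35]) = 35 + lsum([])
lsum([]) = 0  (base case)
Total: 49 + 19 + 35 + 0 = 103

103


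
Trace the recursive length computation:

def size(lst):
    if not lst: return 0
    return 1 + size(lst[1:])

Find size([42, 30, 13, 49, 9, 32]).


size([42, 30, 13, 49, 9, 32]) = 1 + size([30, 13, 49, 9, 32])
size([30, 13, 49, 9, 32]) = 1 + size([13, 49, 9, 32])
size([13, 49, 9, 32]) = 1 + size([49, 9, 32])
size([49, 9, 32]) = 1 + size([9, 32])
size([9, 32]) = 1 + size([32])
size([32]) = 1 + size([])
size([]) = 0  (base case)
Unwinding: 1 + 1 + 1 + 1 + 1 + 1 + 0 = 6

6


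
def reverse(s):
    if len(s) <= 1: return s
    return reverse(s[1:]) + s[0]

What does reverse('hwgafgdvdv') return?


reverse('hwgafgdvdv') = reverse('wgafgdvdv') + 'h'
reverse('wgafgdvdv') = reverse('gafgdvdv') + 'w'
reverse('gafgdvdv') = reverse('afgdvdv') + 'g'
reverse('afgdvdv') = reverse('fgdvdv') + 'a'
reverse('fgdvdv') = reverse('gdvdv') + 'f'
reverse('gdvdv') = reverse('dvdv') + 'g'
reverse('dvdv') = reverse('vdv') + 'd'
reverse('vdv') = reverse('dv') + 'v'
reverse('dv') = reverse('v') + 'd'
reverse('v') = 'v'  (base case)
Concatenating: 'v' + 'd' + 'v' + 'd' + 'g' + 'f' + 'a' + 'g' + 'w' + 'h' = 'vdvdgfagwh'

vdvdgfagwh


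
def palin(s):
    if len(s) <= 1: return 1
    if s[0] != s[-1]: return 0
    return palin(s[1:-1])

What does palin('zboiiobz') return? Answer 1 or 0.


palin('zboiiobz'): s[0]='z' == s[-1]='z' -> check palin('boiiob')
palin('boiiob'): s[0]='b' == s[-1]='b' -> check palin('oiio')
palin('oiio'): s[0]='o' == s[-1]='o' -> check palin('ii')
palin('ii'): s[0]='i' == s[-1]='i' -> check palin('')
palin(''): len <= 1 -> return 1  (base case)
Result: 1 (palindrome)

1


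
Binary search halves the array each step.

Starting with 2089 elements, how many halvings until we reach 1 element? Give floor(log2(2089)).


2089 / 2 = 1044
1044 / 2 = 522
522 / 2 = 261
261 / 2 = 130
130 / 2 = 65
65 / 2 = 32
32 / 2 = 16
16 / 2 = 8
8 / 2 = 4
4 / 2 = 2
2 / 2 = 1
Reached 1 after 11 halvings

11


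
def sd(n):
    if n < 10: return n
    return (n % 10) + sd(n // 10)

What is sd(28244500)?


sd(28244500) = 0 + sd(2824450)
sd(2824450) = 0 + sd(282445)
sd(282445) = 5 + sd(28244)
sd(28244) = 4 + sd(2824)
sd(2824) = 4 + sd(282)
sd(282) = 2 + sd(28)
sd(28) = 8 + sd(2)
sd(2) = 2  (base case)
Total: 0 + 0 + 5 + 4 + 4 + 2 + 8 + 2 = 25

25


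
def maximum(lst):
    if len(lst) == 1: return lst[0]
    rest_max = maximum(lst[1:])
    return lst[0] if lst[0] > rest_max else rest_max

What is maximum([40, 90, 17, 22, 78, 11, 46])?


maximum([40, 90, 17, 22, 78, 11, 46]): compare 40 with maximum([90, 17, 22, 78, 11, 46])
maximum([90, 17, 22, 78, 11, 46]): compare 90 with maximum([17, 22, 78, 11, 46])
maximum([17, 22, 78, 11, 46]): compare 17 with maximum([22, 78, 11, 46])
maximum([22, 78, 11, 46]): compare 22 with maximum([78, 11, 46])
maximum([78, 11, 46]): compare 78 with maximum([11, 46])
maximum([11, 46]): compare 11 with maximum([46])
maximum([46]) = 46  (base case)
Compare 11 with 46 -> 46
Compare 78 with 46 -> 78
Compare 22 with 78 -> 78
Compare 17 with 78 -> 78
Compare 90 with 78 -> 90
Compare 40 with 90 -> 90

90


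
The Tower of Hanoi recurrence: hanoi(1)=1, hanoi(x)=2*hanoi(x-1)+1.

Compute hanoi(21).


hanoi(21) = 2 * hanoi(20) + 1
hanoi(20) = 2 * hanoi(19) + 1
hanoi(19) = 2 * hanoi(18) + 1
hanoi(18) = 2 * hanoi(17) + 1
hanoi(17) = 2 * hanoi(16) + 1
hanoi(16) = 2 * hanoi(15) + 1
hanoi(15) = 2 * hanoi(14) + 1
hanoi(14) = 2 * hanoi(13) + 1
hanoi(13) = 2 * hanoi(12) + 1
hanoi(12) = 2 * hanoi(11) + 1
hanoi(11) = 2 * hanoi(10) + 1
hanoi(10) = 2 * hanoi(9) + 1
hanoi(9) = 2 * hanoi(8) + 1
hanoi(8) = 2 * hanoi(7) + 1
hanoi(7) = 2 * hanoi(6) + 1
hanoi(6) = 2 * hanoi(5) + 1
hanoi(5) = 2 * hanoi(4) + 1
hanoi(4) = 2 * hanoi(3) + 1
hanoi(3) = 2 * hanoi(2) + 1
hanoi(2) = 2 * hanoi(1) + 1
hanoi(1) = 1  (base case)
hanoi(2) = 2 * 1 + 1 = 3
hanoi(3) = 2 * 3 + 1 = 7
hanoi(4) = 2 * 7 + 1 = 15
hanoi(5) = 2 * 15 + 1 = 31
hanoi(6) = 2 * 31 + 1 = 63
hanoi(7) = 2 * 63 + 1 = 127
hanoi(8) = 2 * 127 + 1 = 255
hanoi(9) = 2 * 255 + 1 = 511
hanoi(10) = 2 * 511 + 1 = 1023
hanoi(11) = 2 * 1023 + 1 = 2047
hanoi(12) = 2 * 2047 + 1 = 4095
hanoi(13) = 2 * 4095 + 1 = 8191
hanoi(14) = 2 * 8191 + 1 = 16383
hanoi(15) = 2 * 16383 + 1 = 32767
hanoi(16) = 2 * 32767 + 1 = 65535
hanoi(17) = 2 * 65535 + 1 = 131071
hanoi(18) = 2 * 131071 + 1 = 262143
hanoi(19) = 2 * 262143 + 1 = 524287
hanoi(20) = 2 * 524287 + 1 = 1048575
hanoi(21) = 2 * 1048575 + 1 = 2097151

2097151


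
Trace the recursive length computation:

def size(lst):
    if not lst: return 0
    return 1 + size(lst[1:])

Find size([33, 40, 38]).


size([33, 40, 38]) = 1 + size([40, 38])
size([40, 38]) = 1 + size([38])
size([38]) = 1 + size([])
size([]) = 0  (base case)
Unwinding: 1 + 1 + 1 + 0 = 3

3


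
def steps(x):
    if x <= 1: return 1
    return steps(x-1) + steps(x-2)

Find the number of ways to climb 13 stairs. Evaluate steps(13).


Building up from base cases:
steps(0) = 1
steps(1) = 1
steps(2) = steps(1) + steps(0) = 1 + 1 = 2
steps(3) = steps(2) + steps(1) = 2 + 1 = 3
steps(4) = steps(3) + steps(2) = 3 + 2 = 5
steps(5) = steps(4) + steps(3) = 5 + 3 = 8
steps(6) = steps(5) + steps(4) = 8 + 5 = 13
steps(7) = steps(6) + steps(5) = 13 + 8 = 21
steps(8) = steps(7) + steps(6) = 21 + 13 = 34
steps(9) = steps(8) + steps(7) = 34 + 21 = 55
steps(10) = steps(9) + steps(8) = 55 + 34 = 89
steps(11) = steps(10) + steps(9) = 89 + 55 = 144
steps(12) = steps(11) + steps(10) = 144 + 89 = 233
steps(13) = steps(12) + steps(11) = 233 + 144 = 377

377


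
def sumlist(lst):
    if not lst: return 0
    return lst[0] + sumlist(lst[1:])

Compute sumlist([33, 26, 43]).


sumlist([33, 26, 43]) = 33 + sumlist([26, 43])
sumlist([26, 43]) = 26 + sumlist([43])
sumlist([43]) = 43 + sumlist([])
sumlist([]) = 0  (base case)
Total: 33 + 26 + 43 + 0 = 102

102


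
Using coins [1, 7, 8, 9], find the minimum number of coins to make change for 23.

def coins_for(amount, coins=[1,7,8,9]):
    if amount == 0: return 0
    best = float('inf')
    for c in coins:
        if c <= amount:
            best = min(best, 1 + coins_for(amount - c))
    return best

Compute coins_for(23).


Building up with DP:
coins_for(0) = 0
coins_for(1) = min(1+coins_for(0)=1+0=1) = 1
coins_for(2) = min(1+coins_for(1)=1+1=2) = 2
coins_for(3) = min(1+coins_for(2)=1+2=3) = 3
coins_for(4) = min(1+coins_for(3)=1+3=4) = 4
coins_for(5) = min(1+coins_for(4)=1+4=5) = 5
coins_for(6) = min(1+coins_for(5)=1+5=6) = 6
coins_for(7) = min(1+coins_for(6)=1+6=7, 1+coins_for(0)=1+0=1) = 1
coins_for(8) = min(1+coins_for(7)=1+1=2, 1+coins_for(1)=1+1=2, 1+coins_for(0)=1+0=1) = 1
coins_for(9) = min(1+coins_for(8)=1+1=2, 1+coins_for(2)=1+2=3, 1+coins_for(1)=1+1=2, 1+coins_for(0)=1+0=1) = 1
coins_for(10) = min(1+coins_for(9)=1+1=2, 1+coins_for(3)=1+3=4, 1+coins_for(2)=1+2=3, 1+coins_for(1)=1+1=2) = 2
coins_for(11) = min(1+coins_for(10)=1+2=3, 1+coins_for(4)=1+4=5, 1+coins_for(3)=1+3=4, 1+coins_for(2)=1+2=3) = 3
coins_for(12) = min(1+coins_for(11)=1+3=4, 1+coins_for(5)=1+5=6, 1+coins_for(4)=1+4=5, 1+coins_for(3)=1+3=4) = 4
coins_for(13) = min(1+coins_for(12)=1+4=5, 1+coins_for(6)=1+6=7, 1+coins_for(5)=1+5=6, 1+coins_for(4)=1+4=5) = 5
coins_for(14) = min(1+coins_for(13)=1+5=6, 1+coins_for(7)=1+1=2, 1+coins_for(6)=1+6=7, 1+coins_for(5)=1+5=6) = 2
coins_for(15) = min(1+coins_for(14)=1+2=3, 1+coins_for(8)=1+1=2, 1+coins_for(7)=1+1=2, 1+coins_for(6)=1+6=7) = 2
coins_for(16) = min(1+coins_for(15)=1+2=3, 1+coins_for(9)=1+1=2, 1+coins_for(8)=1+1=2, 1+coins_for(7)=1+1=2) = 2
coins_for(17) = min(1+coins_for(16)=1+2=3, 1+coins_for(10)=1+2=3, 1+coins_for(9)=1+1=2, 1+coins_for(8)=1+1=2) = 2
coins_for(18) = min(1+coins_for(17)=1+2=3, 1+coins_for(11)=1+3=4, 1+coins_for(10)=1+2=3, 1+coins_for(9)=1+1=2) = 2
coins_for(19) = min(1+coins_for(18)=1+2=3, 1+coins_for(12)=1+4=5, 1+coins_for(11)=1+3=4, 1+coins_for(10)=1+2=3) = 3
coins_for(20) = min(1+coins_for(19)=1+3=4, 1+coins_for(13)=1+5=6, 1+coins_for(12)=1+4=5, 1+coins_for(11)=1+3=4) = 4
coins_for(21) = min(1+coins_for(20)=1+4=5, 1+coins_for(14)=1+2=3, 1+coins_for(13)=1+5=6, 1+coins_for(12)=1+4=5) = 3
coins_for(22) = min(1+coins_for(21)=1+3=4, 1+coins_for(15)=1+2=3, 1+coins_for(14)=1+2=3, 1+coins_for(13)=1+5=6) = 3
coins_for(23) = min(1+coins_for(22)=1+3=4, 1+coins_for(16)=1+2=3, 1+coins_for(15)=1+2=3, 1+coins_for(14)=1+2=3) = 3

3


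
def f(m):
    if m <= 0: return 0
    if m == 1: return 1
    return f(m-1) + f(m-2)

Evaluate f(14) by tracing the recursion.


Computing f(14) bottom-up:
f(0) = 0
f(1) = 1
f(2) = f(1) + f(0) = 1 + 0 = 1
f(3) = f(2) + f(1) = 1 + 1 = 2
f(4) = f(3) + f(2) = 2 + 1 = 3
f(5) = f(4) + f(3) = 3 + 2 = 5
f(6) = f(5) + f(4) = 5 + 3 = 8
f(7) = f(6) + f(5) = 8 + 5 = 13
f(8) = f(7) + f(6) = 13 + 8 = 21
f(9) = f(8) + f(7) = 21 + 13 = 34
f(10) = f(9) + f(8) = 34 + 21 = 55
f(11) = f(10) + f(9) = 55 + 34 = 89
f(12) = f(11) + f(10) = 89 + 55 = 144
f(13) = f(12) + f(11) = 144 + 89 = 233
f(14) = f(13) + f(12) = 233 + 144 = 377

377


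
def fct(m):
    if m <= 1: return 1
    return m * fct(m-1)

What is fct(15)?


fct(15)
= 15 * fct(14)
= 15 * 14 * fct(13)
= 15 * 14 * 13 * fct(12)
= 15 * 14 * 13 * 12 * fct(11)
= 15 * 14 * 13 * 12 * 11 * fct(10)
= 15 * 14 * 13 * 12 * 11 * 10 * fct(9)
= 15 * 14 * 13 * 12 * 11 * 10 * 9 * fct(8)
= 15 * 14 * 13 * 12 * 11 * 10 * 9 * 8 * fct(7)
= 15 * 14 * 13 * 12 * 11 * 10 * 9 * 8 * 7 * fct(6)
= 15 * 14 * 13 * 12 * 11 * 10 * 9 * 8 * 7 * 6 * fct(5)
= 15 * 14 * 13 * 12 * 11 * 10 * 9 * 8 * 7 * 6 * 5 * fct(4)
= 15 * 14 * 13 * 12 * 11 * 10 * 9 * 8 * 7 * 6 * 5 * 4 * fct(3)
= 15 * 14 * 13 * 12 * 11 * 10 * 9 * 8 * 7 * 6 * 5 * 4 * 3 * fct(2)
= 15 * 14 * 13 * 12 * 11 * 10 * 9 * 8 * 7 * 6 * 5 * 4 * 3 * 2 * fct(1)
= 15 * 14 * 13 * 12 * 11 * 10 * 9 * 8 * 7 * 6 * 5 * 4 * 3 * 2 * 1
= 1307674368000

1307674368000


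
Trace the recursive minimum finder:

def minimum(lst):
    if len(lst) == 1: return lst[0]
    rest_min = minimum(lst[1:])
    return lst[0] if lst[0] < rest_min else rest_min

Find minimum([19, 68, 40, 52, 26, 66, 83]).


minimum([19, 68, 40, 52, 26, 66, 83]): compare 19 with minimum([68, 40, 52, 26, 66, 83])
minimum([68, 40, 52, 26, 66, 83]): compare 68 with minimum([40, 52, 26, 66, 83])
minimum([40, 52, 26, 66, 83]): compare 40 with minimum([52, 26, 66, 83])
minimum([52, 26, 66, 83]): compare 52 with minimum([26, 66, 83])
minimum([26, 66, 83]): compare 26 with minimum([66, 83])
minimum([66, 83]): compare 66 with minimum([83])
minimum([83]) = 83  (base case)
Compare 66 with 83 -> 66
Compare 26 with 66 -> 26
Compare 52 with 26 -> 26
Compare 40 with 26 -> 26
Compare 68 with 26 -> 26
Compare 19 with 26 -> 19

19


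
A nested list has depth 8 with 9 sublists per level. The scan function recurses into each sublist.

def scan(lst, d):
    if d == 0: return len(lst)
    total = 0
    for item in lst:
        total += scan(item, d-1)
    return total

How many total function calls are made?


At depth 0 (root): 1 call
At depth 1: each of 1 parents calls scan on 9 children = 9 calls
At depth 2: each of 9 parents calls scan on 9 children = 81 calls
At depth 3: each of 81 parents calls scan on 9 children = 729 calls
At depth 4: each of 729 parents calls scan on 9 children = 6561 calls
At depth 5: each of 6561 parents calls scan on 9 children = 59049 calls
At depth 6: each of 59049 parents calls scan on 9 children = 531441 calls
At depth 7: each of 531441 parents calls scan on 9 children = 4782969 calls
At depth 8: each of 4782969 parents calls scan on 9 children = 43046721 calls
Total: 1 + 9 + 81 + 729 + 6561 + 59049 + 531441 + 4782969 + 43046721 = 48427561

48427561


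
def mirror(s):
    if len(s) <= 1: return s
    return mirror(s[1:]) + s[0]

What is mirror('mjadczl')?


mirror('mjadczl') = mirror('jadczl') + 'm'
mirror('jadczl') = mirror('adczl') + 'j'
mirror('adczl') = mirror('dczl') + 'a'
mirror('dczl') = mirror('czl') + 'd'
mirror('czl') = mirror('zl') + 'c'
mirror('zl') = mirror('l') + 'z'
mirror('l') = 'l'  (base case)
Concatenating: 'l' + 'z' + 'c' + 'd' + 'a' + 'j' + 'm' = 'lzcdajm'

lzcdajm


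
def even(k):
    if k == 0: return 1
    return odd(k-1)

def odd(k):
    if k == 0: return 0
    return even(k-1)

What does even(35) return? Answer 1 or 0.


even(35) = odd(34)
odd(34) = even(33)
even(33) = odd(32)
odd(32) = even(31)
even(31) = odd(30)
odd(30) = even(29)
even(29) = odd(28)
odd(28) = even(27)
even(27) = odd(26)
odd(26) = even(25)
even(25) = odd(24)
odd(24) = even(23)
even(23) = odd(22)
odd(22) = even(21)
even(21) = odd(20)
odd(20) = even(19)
even(19) = odd(18)
odd(18) = even(17)
even(17) = odd(16)
odd(16) = even(15)
even(15) = odd(14)
odd(14) = even(13)
even(13) = odd(12)
odd(12) = even(11)
even(11) = odd(10)
odd(10) = even(9)
even(9) = odd(8)
odd(8) = even(7)
even(7) = odd(6)
odd(6) = even(5)
even(5) = odd(4)
odd(4) = even(3)
even(3) = odd(2)
odd(2) = even(1)
even(1) = odd(0)
odd(0) = 0  (base case)
Result: 0

0


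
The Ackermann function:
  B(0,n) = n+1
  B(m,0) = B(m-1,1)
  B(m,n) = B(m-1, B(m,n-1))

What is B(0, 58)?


B(0, 58) = 59
Result: B(0, 58) = 59

59


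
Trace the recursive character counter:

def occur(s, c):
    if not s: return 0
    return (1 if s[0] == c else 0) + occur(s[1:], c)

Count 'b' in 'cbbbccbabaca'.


s[0]='c' != 'b' -> 0
s[0]='b' == 'b' -> 1
s[0]='b' == 'b' -> 1
s[0]='b' == 'b' -> 1
s[0]='c' != 'b' -> 0
s[0]='c' != 'b' -> 0
s[0]='b' == 'b' -> 1
s[0]='a' != 'b' -> 0
s[0]='b' == 'b' -> 1
s[0]='a' != 'b' -> 0
s[0]='c' != 'b' -> 0
s[0]='a' != 'b' -> 0
Sum: 0 + 1 + 1 + 1 + 0 + 0 + 1 + 0 + 1 + 0 + 0 + 0 = 5

5


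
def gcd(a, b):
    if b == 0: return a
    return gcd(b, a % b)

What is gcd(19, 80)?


gcd(19, 80) = gcd(80, 19)
gcd(80, 19) = gcd(19, 4)
gcd(19, 4) = gcd(4, 3)
gcd(4, 3) = gcd(3, 1)
gcd(3, 1) = gcd(1, 0)
gcd(1, 0) = 1  (base case)

1


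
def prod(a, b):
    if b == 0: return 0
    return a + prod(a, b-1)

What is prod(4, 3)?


prod(4, 3) = 4 + prod(4, 2)
prod(4, 2) = 4 + prod(4, 1)
prod(4, 1) = 4 + prod(4, 0)
prod(4, 0) = 0  (base case)
Total: 4 + 4 + 4 + 0 = 12

12


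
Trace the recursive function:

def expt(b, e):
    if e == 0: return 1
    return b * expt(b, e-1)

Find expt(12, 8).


expt(12, 8)
= 12 * expt(12, 7)
= 12 * 12 * expt(12, 6)
= 12 * 12 * 12 * expt(12, 5)
= 12 * 12 * 12 * 12 * expt(12, 4)
= 12 * 12 * 12 * 12 * 12 * expt(12, 3)
= 12 * 12 * 12 * 12 * 12 * 12 * expt(12, 2)
= 12 * 12 * 12 * 12 * 12 * 12 * 12 * expt(12, 1)
= 12 * 12 * 12 * 12 * 12 * 12 * 12 * 12 * expt(12, 0)
= 12 * 12 * 12 * 12 * 12 * 12 * 12 * 12 * 1
= 429981696

429981696


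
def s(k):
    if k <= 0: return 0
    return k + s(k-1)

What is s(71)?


s(71)
= 71 + 70 + 69 + 68 + 67 + 66 + 65 + 64 + 63 + 62 + 61 + 60 + 59 + 58 + 57 + 56 + 55 + 54 + 53 + 52 + 51 + 50 + 49 + 48 + 47 + 46 + 45 + 44 + 43 + 42 + 41 + 40 + 39 + 38 + 37 + 36 + 35 + 34 + 33 + 32 + 31 + 30 + 29 + 28 + 27 + 26 + 25 + 24 + 23 + 22 + 21 + 20 + 19 + 18 + 17 + 16 + 15 + 14 + 13 + 12 + 11 + 10 + 9 + 8 + 7 + 6 + 5 + 4 + 3 + 2 + 1 + s(0)
= 71 + 70 + 69 + 68 + 67 + 66 + 65 + 64 + 63 + 62 + 61 + 60 + 59 + 58 + 57 + 56 + 55 + 54 + 53 + 52 + 51 + 50 + 49 + 48 + 47 + 46 + 45 + 44 + 43 + 42 + 41 + 40 + 39 + 38 + 37 + 36 + 35 + 34 + 33 + 32 + 31 + 30 + 29 + 28 + 27 + 26 + 25 + 24 + 23 + 22 + 21 + 20 + 19 + 18 + 17 + 16 + 15 + 14 + 13 + 12 + 11 + 10 + 9 + 8 + 7 + 6 + 5 + 4 + 3 + 2 + 1 + 0
= 2556

2556


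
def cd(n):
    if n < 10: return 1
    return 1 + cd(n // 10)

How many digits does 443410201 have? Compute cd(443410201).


cd(443410201) = 1 + cd(44341020)
cd(44341020) = 1 + cd(4434102)
cd(4434102) = 1 + cd(443410)
cd(443410) = 1 + cd(44341)
cd(44341) = 1 + cd(4434)
cd(4434) = 1 + cd(443)
cd(443) = 1 + cd(44)
cd(44) = 1 + cd(4)
cd(4) = 1  (base case: 4 < 10)
Unwinding: 1 + 1 + 1 + 1 + 1 + 1 + 1 + 1 + 1 = 9

9


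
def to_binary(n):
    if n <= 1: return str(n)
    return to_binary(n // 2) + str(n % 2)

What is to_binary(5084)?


to_binary(5084) = to_binary(2542) + '0'
to_binary(2542) = to_binary(1271) + '0'
to_binary(1271) = to_binary(635) + '1'
to_binary(635) = to_binary(317) + '1'
to_binary(317) = to_binary(158) + '1'
to_binary(158) = to_binary(79) + '0'
to_binary(79) = to_binary(39) + '1'
to_binary(39) = to_binary(19) + '1'
to_binary(19) = to_binary(9) + '1'
to_binary(9) = to_binary(4) + '1'
to_binary(4) = to_binary(2) + '0'
to_binary(2) = to_binary(1) + '0'
to_binary(1) = '1'  (base case)
Concatenating: '1' + '0' + '0' + '1' + '1' + '1' + '1' + '0' + '1' + '1' + '1' + '0' + '0' = '1001111011100'

1001111011100


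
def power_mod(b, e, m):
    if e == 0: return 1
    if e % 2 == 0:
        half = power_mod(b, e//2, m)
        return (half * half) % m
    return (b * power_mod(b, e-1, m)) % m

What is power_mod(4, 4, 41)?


power_mod(4, 4, 41): e is even, compute power_mod(4, 2, 41)
  power_mod(4, 2, 41): e is even, compute power_mod(4, 1, 41)
    power_mod(4, 1, 41): e is odd, compute power_mod(4, 0, 41)
      power_mod(4, 0, 41) = 1
    (4 * 1) % 41 = 4
  half=4, (4*4) % 41 = 16
half=16, (16*16) % 41 = 10

10


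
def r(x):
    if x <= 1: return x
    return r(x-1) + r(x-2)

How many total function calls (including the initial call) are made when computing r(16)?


Let C(n) = total calls for r(n)
C(0) = 1, C(1) = 1
C(2) = 1 + C(1) + C(0) = 1 + 1 + 1 = 3
C(3) = 1 + C(2) + C(1) = 1 + 3 + 1 = 5
C(4) = 1 + C(3) + C(2) = 1 + 5 + 3 = 9
C(5) = 1 + C(4) + C(3) = 1 + 9 + 5 = 15
C(6) = 1 + C(5) + C(4) = 1 + 15 + 9 = 25
C(7) = 1 + C(6) + C(5) = 1 + 25 + 15 = 41
C(8) = 1 + C(7) + C(6) = 1 + 41 + 25 = 67
C(9) = 1 + C(8) + C(7) = 1 + 67 + 41 = 109
C(10) = 1 + C(9) + C(8) = 1 + 109 + 67 = 177
C(11) = 1 + C(10) + C(9) = 1 + 177 + 109 = 287
C(12) = 1 + C(11) + C(10) = 1 + 287 + 177 = 465
C(13) = 1 + C(12) + C(11) = 1 + 465 + 287 = 753
C(14) = 1 + C(13) + C(12) = 1 + 753 + 465 = 1219
C(15) = 1 + C(14) + C(13) = 1 + 1219 + 753 = 1973
C(16) = 1 + C(15) + C(14) = 1 + 1973 + 1219 = 3193

3193


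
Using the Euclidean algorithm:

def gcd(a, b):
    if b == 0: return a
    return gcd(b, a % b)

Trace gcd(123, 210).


gcd(123, 210) = gcd(210, 123)
gcd(210, 123) = gcd(123, 87)
gcd(123, 87) = gcd(87, 36)
gcd(87, 36) = gcd(36, 15)
gcd(36, 15) = gcd(15, 6)
gcd(15, 6) = gcd(6, 3)
gcd(6, 3) = gcd(3, 0)
gcd(3, 0) = 3  (base case)

3


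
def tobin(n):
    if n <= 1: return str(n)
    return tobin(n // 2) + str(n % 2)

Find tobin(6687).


tobin(6687) = tobin(3343) + '1'
tobin(3343) = tobin(1671) + '1'
tobin(1671) = tobin(835) + '1'
tobin(835) = tobin(417) + '1'
tobin(417) = tobin(208) + '1'
tobin(208) = tobin(104) + '0'
tobin(104) = tobin(52) + '0'
tobin(52) = tobin(26) + '0'
tobin(26) = tobin(13) + '0'
tobin(13) = tobin(6) + '1'
tobin(6) = tobin(3) + '0'
tobin(3) = tobin(1) + '1'
tobin(1) = '1'  (base case)
Concatenating: '1' + '1' + '0' + '1' + '0' + '0' + '0' + '0' + '1' + '1' + '1' + '1' + '1' = '1101000011111'

1101000011111


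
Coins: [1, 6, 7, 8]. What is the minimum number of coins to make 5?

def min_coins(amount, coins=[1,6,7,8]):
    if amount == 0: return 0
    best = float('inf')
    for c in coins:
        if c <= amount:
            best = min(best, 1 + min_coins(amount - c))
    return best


Building up with DP:
min_coins(0) = 0
min_coins(1) = min(1+min_coins(0)=1+0=1) = 1
min_coins(2) = min(1+min_coins(1)=1+1=2) = 2
min_coins(3) = min(1+min_coins(2)=1+2=3) = 3
min_coins(4) = min(1+min_coins(3)=1+3=4) = 4
min_coins(5) = min(1+min_coins(4)=1+4=5) = 5

5


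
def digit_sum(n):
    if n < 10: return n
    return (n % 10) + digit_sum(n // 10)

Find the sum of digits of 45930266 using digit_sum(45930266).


digit_sum(45930266) = 6 + digit_sum(4593026)
digit_sum(4593026) = 6 + digit_sum(459302)
digit_sum(459302) = 2 + digit_sum(45930)
digit_sum(45930) = 0 + digit_sum(4593)
digit_sum(4593) = 3 + digit_sum(459)
digit_sum(459) = 9 + digit_sum(45)
digit_sum(45) = 5 + digit_sum(4)
digit_sum(4) = 4  (base case)
Total: 6 + 6 + 2 + 0 + 3 + 9 + 5 + 4 = 35

35


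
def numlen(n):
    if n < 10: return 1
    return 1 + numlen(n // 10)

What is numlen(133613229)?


numlen(133613229) = 1 + numlen(13361322)
numlen(13361322) = 1 + numlen(1336132)
numlen(1336132) = 1 + numlen(133613)
numlen(133613) = 1 + numlen(13361)
numlen(13361) = 1 + numlen(1336)
numlen(1336) = 1 + numlen(133)
numlen(133) = 1 + numlen(13)
numlen(13) = 1 + numlen(1)
numlen(1) = 1  (base case: 1 < 10)
Unwinding: 1 + 1 + 1 + 1 + 1 + 1 + 1 + 1 + 1 = 9

9


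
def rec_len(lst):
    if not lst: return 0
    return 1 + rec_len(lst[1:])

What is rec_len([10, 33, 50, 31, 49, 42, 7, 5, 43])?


rec_len([10, 33, 50, 31, 49, 42, 7, 5, 43]) = 1 + rec_len([33, 50, 31, 49, 42, 7, 5, 43])
rec_len([33, 50, 31, 49, 42, 7, 5, 43]) = 1 + rec_len([50, 31, 49, 42, 7, 5, 43])
rec_len([50, 31, 49, 42, 7, 5, 43]) = 1 + rec_len([31, 49, 42, 7, 5, 43])
rec_len([31, 49, 42, 7, 5, 43]) = 1 + rec_len([49, 42, 7, 5, 43])
rec_len([49, 42, 7, 5, 43]) = 1 + rec_len([42, 7, 5, 43])
rec_len([42, 7, 5, 43]) = 1 + rec_len([7, 5, 43])
rec_len([7, 5, 43]) = 1 + rec_len([5, 43])
rec_len([5, 43]) = 1 + rec_len([43])
rec_len([43]) = 1 + rec_len([])
rec_len([]) = 0  (base case)
Unwinding: 1 + 1 + 1 + 1 + 1 + 1 + 1 + 1 + 1 + 0 = 9

9


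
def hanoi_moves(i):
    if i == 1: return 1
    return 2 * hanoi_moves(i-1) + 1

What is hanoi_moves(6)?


hanoi_moves(6) = 2 * hanoi_moves(5) + 1
hanoi_moves(5) = 2 * hanoi_moves(4) + 1
hanoi_moves(4) = 2 * hanoi_moves(3) + 1
hanoi_moves(3) = 2 * hanoi_moves(2) + 1
hanoi_moves(2) = 2 * hanoi_moves(1) + 1
hanoi_moves(1) = 1  (base case)
hanoi_moves(2) = 2 * 1 + 1 = 3
hanoi_moves(3) = 2 * 3 + 1 = 7
hanoi_moves(4) = 2 * 7 + 1 = 15
hanoi_moves(5) = 2 * 15 + 1 = 31
hanoi_moves(6) = 2 * 31 + 1 = 63

63


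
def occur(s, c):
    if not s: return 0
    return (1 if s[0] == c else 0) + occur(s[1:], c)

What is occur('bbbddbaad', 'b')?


s[0]='b' == 'b' -> 1
s[0]='b' == 'b' -> 1
s[0]='b' == 'b' -> 1
s[0]='d' != 'b' -> 0
s[0]='d' != 'b' -> 0
s[0]='b' == 'b' -> 1
s[0]='a' != 'b' -> 0
s[0]='a' != 'b' -> 0
s[0]='d' != 'b' -> 0
Sum: 1 + 1 + 1 + 0 + 0 + 1 + 0 + 0 + 0 = 4

4


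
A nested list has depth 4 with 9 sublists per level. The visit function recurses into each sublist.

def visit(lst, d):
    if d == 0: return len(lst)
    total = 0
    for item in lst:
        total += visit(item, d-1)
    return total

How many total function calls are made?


At depth 0 (root): 1 call
At depth 1: each of 1 parents calls visit on 9 children = 9 calls
At depth 2: each of 9 parents calls visit on 9 children = 81 calls
At depth 3: each of 81 parents calls visit on 9 children = 729 calls
At depth 4: each of 729 parents calls visit on 9 children = 6561 calls
Total: 1 + 9 + 81 + 729 + 6561 = 7381

7381


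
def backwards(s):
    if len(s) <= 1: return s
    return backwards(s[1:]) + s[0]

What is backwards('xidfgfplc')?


backwards('xidfgfplc') = backwards('idfgfplc') + 'x'
backwards('idfgfplc') = backwards('dfgfplc') + 'i'
backwards('dfgfplc') = backwards('fgfplc') + 'd'
backwards('fgfplc') = backwards('gfplc') + 'f'
backwards('gfplc') = backwards('fplc') + 'g'
backwards('fplc') = backwards('plc') + 'f'
backwards('plc') = backwards('lc') + 'p'
backwards('lc') = backwards('c') + 'l'
backwards('c') = 'c'  (base case)
Concatenating: 'c' + 'l' + 'p' + 'f' + 'g' + 'f' + 'd' + 'i' + 'x' = 'clpfgfdix'

clpfgfdix


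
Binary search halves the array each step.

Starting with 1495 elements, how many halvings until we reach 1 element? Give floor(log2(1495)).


1495 / 2 = 747
747 / 2 = 373
373 / 2 = 186
186 / 2 = 93
93 / 2 = 46
46 / 2 = 23
23 / 2 = 11
11 / 2 = 5
5 / 2 = 2
2 / 2 = 1
Reached 1 after 10 halvings

10


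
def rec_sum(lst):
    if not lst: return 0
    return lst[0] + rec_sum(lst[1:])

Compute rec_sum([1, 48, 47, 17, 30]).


rec_sum([1, 48, 47, 17, 30]) = 1 + rec_sum([48, 47, 17, 30])
rec_sum([48, 47, 17, 30]) = 48 + rec_sum([47, 17, 30])
rec_sum([47, 17, 30]) = 47 + rec_sum([17, 30])
rec_sum([17, 30]) = 17 + rec_sum([30])
rec_sum([30]) = 30 + rec_sum([])
rec_sum([]) = 0  (base case)
Total: 1 + 48 + 47 + 17 + 30 + 0 = 143

143


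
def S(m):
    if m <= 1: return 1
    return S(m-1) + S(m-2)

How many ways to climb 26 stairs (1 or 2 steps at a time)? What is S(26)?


Building up from base cases:
S(0) = 1
S(1) = 1
S(2) = S(1) + S(0) = 1 + 1 = 2
S(3) = S(2) + S(1) = 2 + 1 = 3
S(4) = S(3) + S(2) = 3 + 2 = 5
S(5) = S(4) + S(3) = 5 + 3 = 8
S(6) = S(5) + S(4) = 8 + 5 = 13
S(7) = S(6) + S(5) = 13 + 8 = 21
S(8) = S(7) + S(6) = 21 + 13 = 34
S(9) = S(8) + S(7) = 34 + 21 = 55
S(10) = S(9) + S(8) = 55 + 34 = 89
S(11) = S(10) + S(9) = 89 + 55 = 144
S(12) = S(11) + S(10) = 144 + 89 = 233
S(13) = S(12) + S(11) = 233 + 144 = 377
S(14) = S(13) + S(12) = 377 + 233 = 610
S(15) = S(14) + S(13) = 610 + 377 = 987
S(16) = S(15) + S(14) = 987 + 610 = 1597
S(17) = S(16) + S(15) = 1597 + 987 = 2584
S(18) = S(17) + S(16) = 2584 + 1597 = 4181
S(19) = S(18) + S(17) = 4181 + 2584 = 6765
S(20) = S(19) + S(18) = 6765 + 4181 = 10946
S(21) = S(20) + S(19) = 10946 + 6765 = 17711
S(22) = S(21) + S(20) = 17711 + 10946 = 28657
S(23) = S(22) + S(21) = 28657 + 17711 = 46368
S(24) = S(23) + S(22) = 46368 + 28657 = 75025
S(25) = S(24) + S(23) = 75025 + 46368 = 121393
S(26) = S(25) + S(24) = 121393 + 75025 = 196418

196418


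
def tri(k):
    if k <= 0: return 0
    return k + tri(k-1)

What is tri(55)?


tri(55)
= 55 + 54 + 53 + 52 + 51 + 50 + 49 + 48 + 47 + 46 + 45 + 44 + 43 + 42 + 41 + 40 + 39 + 38 + 37 + 36 + 35 + 34 + 33 + 32 + 31 + 30 + 29 + 28 + 27 + 26 + 25 + 24 + 23 + 22 + 21 + 20 + 19 + 18 + 17 + 16 + 15 + 14 + 13 + 12 + 11 + 10 + 9 + 8 + 7 + 6 + 5 + 4 + 3 + 2 + 1 + tri(0)
= 55 + 54 + 53 + 52 + 51 + 50 + 49 + 48 + 47 + 46 + 45 + 44 + 43 + 42 + 41 + 40 + 39 + 38 + 37 + 36 + 35 + 34 + 33 + 32 + 31 + 30 + 29 + 28 + 27 + 26 + 25 + 24 + 23 + 22 + 21 + 20 + 19 + 18 + 17 + 16 + 15 + 14 + 13 + 12 + 11 + 10 + 9 + 8 + 7 + 6 + 5 + 4 + 3 + 2 + 1 + 0
= 1540

1540


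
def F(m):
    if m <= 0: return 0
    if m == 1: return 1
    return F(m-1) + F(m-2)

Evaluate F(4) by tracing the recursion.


Computing F(4) bottom-up:
F(0) = 0
F(1) = 1
F(2) = F(1) + F(0) = 1 + 0 = 1
F(3) = F(2) + F(1) = 1 + 1 = 2
F(4) = F(3) + F(2) = 2 + 1 = 3

3


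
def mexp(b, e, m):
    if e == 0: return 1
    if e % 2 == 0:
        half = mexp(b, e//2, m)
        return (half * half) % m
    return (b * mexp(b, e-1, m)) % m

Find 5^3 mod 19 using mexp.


mexp(5, 3, 19): e is odd, compute mexp(5, 2, 19)
  mexp(5, 2, 19): e is even, compute mexp(5, 1, 19)
    mexp(5, 1, 19): e is odd, compute mexp(5, 0, 19)
      mexp(5, 0, 19) = 1
    (5 * 1) % 19 = 5
  half=5, (5*5) % 19 = 6
(5 * 6) % 19 = 11

11


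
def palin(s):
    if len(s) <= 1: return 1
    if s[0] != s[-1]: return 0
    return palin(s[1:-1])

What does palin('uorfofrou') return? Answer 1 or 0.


palin('uorfofrou'): s[0]='u' == s[-1]='u' -> check palin('orfofro')
palin('orfofro'): s[0]='o' == s[-1]='o' -> check palin('rfofr')
palin('rfofr'): s[0]='r' == s[-1]='r' -> check palin('fof')
palin('fof'): s[0]='f' == s[-1]='f' -> check palin('o')
palin('o'): len <= 1 -> return 1  (base case)
Result: 1 (palindrome)

1


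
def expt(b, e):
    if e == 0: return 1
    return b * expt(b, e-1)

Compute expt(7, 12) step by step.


expt(7, 12)
= 7 * expt(7, 11)
= 7 * 7 * expt(7, 10)
= 7 * 7 * 7 * expt(7, 9)
= 7 * 7 * 7 * 7 * expt(7, 8)
= 7 * 7 * 7 * 7 * 7 * expt(7, 7)
= 7 * 7 * 7 * 7 * 7 * 7 * expt(7, 6)
= 7 * 7 * 7 * 7 * 7 * 7 * 7 * expt(7, 5)
= 7 * 7 * 7 * 7 * 7 * 7 * 7 * 7 * expt(7, 4)
= 7 * 7 * 7 * 7 * 7 * 7 * 7 * 7 * 7 * expt(7, 3)
= 7 * 7 * 7 * 7 * 7 * 7 * 7 * 7 * 7 * 7 * expt(7, 2)
= 7 * 7 * 7 * 7 * 7 * 7 * 7 * 7 * 7 * 7 * 7 * expt(7, 1)
= 7 * 7 * 7 * 7 * 7 * 7 * 7 * 7 * 7 * 7 * 7 * 7 * expt(7, 0)
= 7 * 7 * 7 * 7 * 7 * 7 * 7 * 7 * 7 * 7 * 7 * 7 * 1
= 13841287201

13841287201


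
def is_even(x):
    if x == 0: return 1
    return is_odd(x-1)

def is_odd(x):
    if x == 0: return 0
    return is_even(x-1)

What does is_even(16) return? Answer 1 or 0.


is_even(16) = is_odd(15)
is_odd(15) = is_even(14)
is_even(14) = is_odd(13)
is_odd(13) = is_even(12)
is_even(12) = is_odd(11)
is_odd(11) = is_even(10)
is_even(10) = is_odd(9)
is_odd(9) = is_even(8)
is_even(8) = is_odd(7)
is_odd(7) = is_even(6)
is_even(6) = is_odd(5)
is_odd(5) = is_even(4)
is_even(4) = is_odd(3)
is_odd(3) = is_even(2)
is_even(2) = is_odd(1)
is_odd(1) = is_even(0)
is_even(0) = 1  (base case)
Result: 1

1


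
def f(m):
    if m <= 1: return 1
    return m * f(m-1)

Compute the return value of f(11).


f(11)
= 11 * f(10)
= 11 * 10 * f(9)
= 11 * 10 * 9 * f(8)
= 11 * 10 * 9 * 8 * f(7)
= 11 * 10 * 9 * 8 * 7 * f(6)
= 11 * 10 * 9 * 8 * 7 * 6 * f(5)
= 11 * 10 * 9 * 8 * 7 * 6 * 5 * f(4)
= 11 * 10 * 9 * 8 * 7 * 6 * 5 * 4 * f(3)
= 11 * 10 * 9 * 8 * 7 * 6 * 5 * 4 * 3 * f(2)
= 11 * 10 * 9 * 8 * 7 * 6 * 5 * 4 * 3 * 2 * f(1)
= 11 * 10 * 9 * 8 * 7 * 6 * 5 * 4 * 3 * 2 * 1
= 39916800

39916800


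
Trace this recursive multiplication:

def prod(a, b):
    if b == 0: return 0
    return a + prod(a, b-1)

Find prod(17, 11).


prod(17, 11) = 17 + prod(17, 10)
prod(17, 10) = 17 + prod(17, 9)
prod(17, 9) = 17 + prod(17, 8)
prod(17, 8) = 17 + prod(17, 7)
prod(17, 7) = 17 + prod(17, 6)
prod(17, 6) = 17 + prod(17, 5)
prod(17, 5) = 17 + prod(17, 4)
prod(17, 4) = 17 + prod(17, 3)
prod(17, 3) = 17 + prod(17, 2)
prod(17, 2) = 17 + prod(17, 1)
prod(17, 1) = 17 + prod(17, 0)
prod(17, 0) = 0  (base case)
Total: 17 + 17 + 17 + 17 + 17 + 17 + 17 + 17 + 17 + 17 + 17 + 0 = 187

187


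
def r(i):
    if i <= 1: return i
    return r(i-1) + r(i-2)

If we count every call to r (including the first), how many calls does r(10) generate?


Let C(n) = total calls for r(n)
C(0) = 1, C(1) = 1
C(2) = 1 + C(1) + C(0) = 1 + 1 + 1 = 3
C(3) = 1 + C(2) + C(1) = 1 + 3 + 1 = 5
C(4) = 1 + C(3) + C(2) = 1 + 5 + 3 = 9
C(5) = 1 + C(4) + C(3) = 1 + 9 + 5 = 15
C(6) = 1 + C(5) + C(4) = 1 + 15 + 9 = 25
C(7) = 1 + C(6) + C(5) = 1 + 25 + 15 = 41
C(8) = 1 + C(7) + C(6) = 1 + 41 + 25 = 67
C(9) = 1 + C(8) + C(7) = 1 + 67 + 41 = 109
C(10) = 1 + C(9) + C(8) = 1 + 109 + 67 = 177

177


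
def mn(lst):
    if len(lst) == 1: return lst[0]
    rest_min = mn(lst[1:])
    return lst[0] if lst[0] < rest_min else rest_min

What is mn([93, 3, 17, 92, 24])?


mn([93, 3, 17, 92, 24]): compare 93 with mn([3, 17, 92, 24])
mn([3, 17, 92, 24]): compare 3 with mn([17, 92, 24])
mn([17, 92, 24]): compare 17 with mn([92, 24])
mn([92, 24]): compare 92 with mn([24])
mn([24]) = 24  (base case)
Compare 92 with 24 -> 24
Compare 17 with 24 -> 17
Compare 3 with 17 -> 3
Compare 93 with 3 -> 3

3


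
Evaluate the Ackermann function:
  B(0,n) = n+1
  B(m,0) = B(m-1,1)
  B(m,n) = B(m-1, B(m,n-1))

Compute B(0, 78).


B(0, 78) = 79
Result: B(0, 78) = 79

79


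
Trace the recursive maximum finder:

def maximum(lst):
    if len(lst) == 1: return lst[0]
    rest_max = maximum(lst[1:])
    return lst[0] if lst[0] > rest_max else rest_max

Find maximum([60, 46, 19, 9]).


maximum([60, 46, 19, 9]): compare 60 with maximum([46, 19, 9])
maximum([46, 19, 9]): compare 46 with maximum([19, 9])
maximum([19, 9]): compare 19 with maximum([9])
maximum([9]) = 9  (base case)
Compare 19 with 9 -> 19
Compare 46 with 19 -> 46
Compare 60 with 46 -> 60

60


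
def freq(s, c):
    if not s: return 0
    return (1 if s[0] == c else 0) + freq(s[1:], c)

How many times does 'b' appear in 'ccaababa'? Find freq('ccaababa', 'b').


s[0]='c' != 'b' -> 0
s[0]='c' != 'b' -> 0
s[0]='a' != 'b' -> 0
s[0]='a' != 'b' -> 0
s[0]='b' == 'b' -> 1
s[0]='a' != 'b' -> 0
s[0]='b' == 'b' -> 1
s[0]='a' != 'b' -> 0
Sum: 0 + 0 + 0 + 0 + 1 + 0 + 1 + 0 = 2

2


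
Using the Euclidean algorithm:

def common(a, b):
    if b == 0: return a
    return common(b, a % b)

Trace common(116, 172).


common(116, 172) = common(172, 116)
common(172, 116) = common(116, 56)
common(116, 56) = common(56, 4)
common(56, 4) = common(4, 0)
common(4, 0) = 4  (base case)

4


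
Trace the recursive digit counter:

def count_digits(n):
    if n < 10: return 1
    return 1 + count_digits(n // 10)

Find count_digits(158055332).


count_digits(158055332) = 1 + count_digits(15805533)
count_digits(15805533) = 1 + count_digits(1580553)
count_digits(1580553) = 1 + count_digits(158055)
count_digits(158055) = 1 + count_digits(15805)
count_digits(15805) = 1 + count_digits(1580)
count_digits(1580) = 1 + count_digits(158)
count_digits(158) = 1 + count_digits(15)
count_digits(15) = 1 + count_digits(1)
count_digits(1) = 1  (base case: 1 < 10)
Unwinding: 1 + 1 + 1 + 1 + 1 + 1 + 1 + 1 + 1 = 9

9


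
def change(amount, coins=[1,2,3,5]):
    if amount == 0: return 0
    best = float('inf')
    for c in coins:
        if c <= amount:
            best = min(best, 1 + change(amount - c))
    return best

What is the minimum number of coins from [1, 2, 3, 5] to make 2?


Building up with DP:
change(0) = 0
change(1) = min(1+change(0)=1+0=1) = 1
change(2) = min(1+change(1)=1+1=2, 1+change(0)=1+0=1) = 1

1


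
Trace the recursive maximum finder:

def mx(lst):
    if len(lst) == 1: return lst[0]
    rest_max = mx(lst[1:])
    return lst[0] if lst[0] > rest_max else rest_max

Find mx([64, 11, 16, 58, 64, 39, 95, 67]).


mx([64, 11, 16, 58, 64, 39, 95, 67]): compare 64 with mx([11, 16, 58, 64, 39, 95, 67])
mx([11, 16, 58, 64, 39, 95, 67]): compare 11 with mx([16, 58, 64, 39, 95, 67])
mx([16, 58, 64, 39, 95, 67]): compare 16 with mx([58, 64, 39, 95, 67])
mx([58, 64, 39, 95, 67]): compare 58 with mx([64, 39, 95, 67])
mx([64, 39, 95, 67]): compare 64 with mx([39, 95, 67])
mx([39, 95, 67]): compare 39 with mx([95, 67])
mx([95, 67]): compare 95 with mx([67])
mx([67]) = 67  (base case)
Compare 95 with 67 -> 95
Compare 39 with 95 -> 95
Compare 64 with 95 -> 95
Compare 58 with 95 -> 95
Compare 16 with 95 -> 95
Compare 11 with 95 -> 95
Compare 64 with 95 -> 95

95


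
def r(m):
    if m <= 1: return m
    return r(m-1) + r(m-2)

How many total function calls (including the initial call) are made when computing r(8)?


Let C(n) = total calls for r(n)
C(0) = 1, C(1) = 1
C(2) = 1 + C(1) + C(0) = 1 + 1 + 1 = 3
C(3) = 1 + C(2) + C(1) = 1 + 3 + 1 = 5
C(4) = 1 + C(3) + C(2) = 1 + 5 + 3 = 9
C(5) = 1 + C(4) + C(3) = 1 + 9 + 5 = 15
C(6) = 1 + C(5) + C(4) = 1 + 15 + 9 = 25
C(7) = 1 + C(6) + C(5) = 1 + 25 + 15 = 41
C(8) = 1 + C(7) + C(6) = 1 + 41 + 25 = 67

67


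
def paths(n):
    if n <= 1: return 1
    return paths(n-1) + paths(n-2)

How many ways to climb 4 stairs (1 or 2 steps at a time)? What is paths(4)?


Building up from base cases:
paths(0) = 1
paths(1) = 1
paths(2) = paths(1) + paths(0) = 1 + 1 = 2
paths(3) = paths(2) + paths(1) = 2 + 1 = 3
paths(4) = paths(3) + paths(2) = 3 + 2 = 5

5


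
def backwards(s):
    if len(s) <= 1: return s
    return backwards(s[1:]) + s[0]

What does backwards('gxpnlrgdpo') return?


backwards('gxpnlrgdpo') = backwards('xpnlrgdpo') + 'g'
backwards('xpnlrgdpo') = backwards('pnlrgdpo') + 'x'
backwards('pnlrgdpo') = backwards('nlrgdpo') + 'p'
backwards('nlrgdpo') = backwards('lrgdpo') + 'n'
backwards('lrgdpo') = backwards('rgdpo') + 'l'
backwards('rgdpo') = backwards('gdpo') + 'r'
backwards('gdpo') = backwards('dpo') + 'g'
backwards('dpo') = backwards('po') + 'd'
backwards('po') = backwards('o') + 'p'
backwards('o') = 'o'  (base case)
Concatenating: 'o' + 'p' + 'd' + 'g' + 'r' + 'l' + 'n' + 'p' + 'x' + 'g' = 'opdgrlnpxg'

opdgrlnpxg


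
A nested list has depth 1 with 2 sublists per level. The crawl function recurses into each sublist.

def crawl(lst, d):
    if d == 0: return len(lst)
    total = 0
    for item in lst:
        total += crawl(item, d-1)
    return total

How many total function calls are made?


At depth 0 (root): 1 call
At depth 1: each of 1 parents calls crawl on 2 children = 2 calls
Total: 1 + 2 = 3

3


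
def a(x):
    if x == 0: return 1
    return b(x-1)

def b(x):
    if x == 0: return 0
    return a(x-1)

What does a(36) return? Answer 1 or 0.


a(36) = b(35)
b(35) = a(34)
a(34) = b(33)
b(33) = a(32)
a(32) = b(31)
b(31) = a(30)
a(30) = b(29)
b(29) = a(28)
a(28) = b(27)
b(27) = a(26)
a(26) = b(25)
b(25) = a(24)
a(24) = b(23)
b(23) = a(22)
a(22) = b(21)
b(21) = a(20)
a(20) = b(19)
b(19) = a(18)
a(18) = b(17)
b(17) = a(16)
a(16) = b(15)
b(15) = a(14)
a(14) = b(13)
b(13) = a(12)
a(12) = b(11)
b(11) = a(10)
a(10) = b(9)
b(9) = a(8)
a(8) = b(7)
b(7) = a(6)
a(6) = b(5)
b(5) = a(4)
a(4) = b(3)
b(3) = a(2)
a(2) = b(1)
b(1) = a(0)
a(0) = 1  (base case)
Result: 1

1


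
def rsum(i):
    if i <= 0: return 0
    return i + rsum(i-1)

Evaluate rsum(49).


rsum(49)
= 49 + 48 + 47 + 46 + 45 + 44 + 43 + 42 + 41 + 40 + 39 + 38 + 37 + 36 + 35 + 34 + 33 + 32 + 31 + 30 + 29 + 28 + 27 + 26 + 25 + 24 + 23 + 22 + 21 + 20 + 19 + 18 + 17 + 16 + 15 + 14 + 13 + 12 + 11 + 10 + 9 + 8 + 7 + 6 + 5 + 4 + 3 + 2 + 1 + rsum(0)
= 49 + 48 + 47 + 46 + 45 + 44 + 43 + 42 + 41 + 40 + 39 + 38 + 37 + 36 + 35 + 34 + 33 + 32 + 31 + 30 + 29 + 28 + 27 + 26 + 25 + 24 + 23 + 22 + 21 + 20 + 19 + 18 + 17 + 16 + 15 + 14 + 13 + 12 + 11 + 10 + 9 + 8 + 7 + 6 + 5 + 4 + 3 + 2 + 1 + 0
= 1225

1225
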